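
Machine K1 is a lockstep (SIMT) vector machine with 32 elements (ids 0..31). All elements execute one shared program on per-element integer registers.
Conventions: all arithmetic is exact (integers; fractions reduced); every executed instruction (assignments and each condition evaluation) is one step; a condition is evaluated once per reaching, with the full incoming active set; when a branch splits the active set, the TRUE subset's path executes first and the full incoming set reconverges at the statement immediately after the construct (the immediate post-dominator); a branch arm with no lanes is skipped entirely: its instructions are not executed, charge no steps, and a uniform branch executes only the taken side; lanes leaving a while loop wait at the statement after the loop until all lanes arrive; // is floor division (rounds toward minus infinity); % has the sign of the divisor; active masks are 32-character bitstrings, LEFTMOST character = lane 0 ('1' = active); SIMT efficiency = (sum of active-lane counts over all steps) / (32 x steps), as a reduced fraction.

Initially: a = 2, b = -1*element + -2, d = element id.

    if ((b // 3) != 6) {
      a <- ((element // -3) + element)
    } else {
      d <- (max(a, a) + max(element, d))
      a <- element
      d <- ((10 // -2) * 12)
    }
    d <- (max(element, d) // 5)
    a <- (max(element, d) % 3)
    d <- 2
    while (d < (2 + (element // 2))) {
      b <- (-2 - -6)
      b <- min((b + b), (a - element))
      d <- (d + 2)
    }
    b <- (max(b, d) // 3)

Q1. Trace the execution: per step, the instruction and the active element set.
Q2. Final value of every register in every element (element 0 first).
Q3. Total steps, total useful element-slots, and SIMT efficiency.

step 0: eval ((b // 3) != 6)         11111111111111111111111111111111
step 1: a <- ((element // -3) + element) 11111111111111111111111111111111
step 2: d <- (max(element, d) // 5)  11111111111111111111111111111111
step 3: a <- (max(element, d) % 3)   11111111111111111111111111111111
step 4: d <- 2                       11111111111111111111111111111111
step 5: eval (d < (2 + (element // 2))) 11111111111111111111111111111111
step 6: b <- (-2 - -6)               00111111111111111111111111111111
step 7: b <- min((b + b), (a - element)) 00111111111111111111111111111111
step 8: d <- (d + 2)                 00111111111111111111111111111111
step 9: eval (d < (2 + (element // 2))) 00111111111111111111111111111111
step 10: b <- (-2 - -6)               00000011111111111111111111111111
step 11: b <- min((b + b), (a - element)) 00000011111111111111111111111111
step 12: d <- (d + 2)                 00000011111111111111111111111111
step 13: eval (d < (2 + (element // 2))) 00000011111111111111111111111111
step 14: b <- (-2 - -6)               00000000001111111111111111111111
step 15: b <- min((b + b), (a - element)) 00000000001111111111111111111111
step 16: d <- (d + 2)                 00000000001111111111111111111111
step 17: eval (d < (2 + (element // 2))) 00000000001111111111111111111111
step 18: b <- (-2 - -6)               00000000000000111111111111111111
step 19: b <- min((b + b), (a - element)) 00000000000000111111111111111111
step 20: d <- (d + 2)                 00000000000000111111111111111111
step 21: eval (d < (2 + (element // 2))) 00000000000000111111111111111111
step 22: b <- (-2 - -6)               00000000000000000011111111111111
step 23: b <- min((b + b), (a - element)) 00000000000000000011111111111111
step 24: d <- (d + 2)                 00000000000000000011111111111111
step 25: eval (d < (2 + (element // 2))) 00000000000000000011111111111111
step 26: b <- (-2 - -6)               00000000000000000000001111111111
step 27: b <- min((b + b), (a - element)) 00000000000000000000001111111111
step 28: d <- (d + 2)                 00000000000000000000001111111111
step 29: eval (d < (2 + (element // 2))) 00000000000000000000001111111111
step 30: b <- (-2 - -6)               00000000000000000000000000111111
step 31: b <- min((b + b), (a - element)) 00000000000000000000000000111111
step 32: d <- (d + 2)                 00000000000000000000000000111111
step 33: eval (d < (2 + (element // 2))) 00000000000000000000000000111111
step 34: b <- (-2 - -6)               00000000000000000000000000000011
step 35: b <- min((b + b), (a - element)) 00000000000000000000000000000011
step 36: d <- (d + 2)                 00000000000000000000000000000011
step 37: eval (d < (2 + (element // 2))) 00000000000000000000000000000011
step 38: b <- (max(b, d) // 3)        11111111111111111111111111111111

Answer: 39 steps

a: 0,1,2,0,1,2,0,1,2,0,1,2,0,1,2,0,1,2,0,1,2,0,1,2,0,1,2,0,1,2,0,1
b: 0,0,1,1,1,1,2,2,2,2,2,2,2,2,3,3,3,3,4,4,4,4,4,4,4,4,5,5,5,5,6,6
d: 2,2,4,4,4,4,6,6,6,6,8,8,8,8,10,10,10,10,12,12,12,12,14,14,14,14,16,16,16,16,18,18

steps = 39; useful = 736; efficiency = 736/1248 = 23/39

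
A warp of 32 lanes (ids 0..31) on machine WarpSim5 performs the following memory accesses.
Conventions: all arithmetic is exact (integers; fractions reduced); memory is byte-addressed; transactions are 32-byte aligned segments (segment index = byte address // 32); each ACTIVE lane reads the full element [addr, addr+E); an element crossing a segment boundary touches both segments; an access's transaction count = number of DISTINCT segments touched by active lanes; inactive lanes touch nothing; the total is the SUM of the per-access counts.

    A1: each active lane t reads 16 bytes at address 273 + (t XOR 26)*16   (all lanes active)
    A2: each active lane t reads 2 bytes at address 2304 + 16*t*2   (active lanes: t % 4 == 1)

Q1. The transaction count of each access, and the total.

A1: 17 transactions
A2: 8 transactions

Answer: 17,8; total 25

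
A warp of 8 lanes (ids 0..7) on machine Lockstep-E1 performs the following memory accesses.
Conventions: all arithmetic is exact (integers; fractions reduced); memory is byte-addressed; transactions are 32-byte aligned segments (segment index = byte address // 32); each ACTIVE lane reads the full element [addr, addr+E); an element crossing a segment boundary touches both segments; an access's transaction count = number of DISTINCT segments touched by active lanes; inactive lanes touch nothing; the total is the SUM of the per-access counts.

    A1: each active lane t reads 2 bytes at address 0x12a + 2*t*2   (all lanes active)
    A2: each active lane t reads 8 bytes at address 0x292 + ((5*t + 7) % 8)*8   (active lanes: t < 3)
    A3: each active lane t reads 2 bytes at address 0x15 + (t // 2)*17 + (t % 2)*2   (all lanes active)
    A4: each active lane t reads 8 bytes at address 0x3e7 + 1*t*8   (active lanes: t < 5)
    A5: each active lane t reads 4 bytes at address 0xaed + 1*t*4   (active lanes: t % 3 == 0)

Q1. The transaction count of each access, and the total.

A1: 2 transactions
A2: 3 transactions
A3: 3 transactions
A4: 2 transactions
A5: 2 transactions

Answer: 2,3,3,2,2; total 12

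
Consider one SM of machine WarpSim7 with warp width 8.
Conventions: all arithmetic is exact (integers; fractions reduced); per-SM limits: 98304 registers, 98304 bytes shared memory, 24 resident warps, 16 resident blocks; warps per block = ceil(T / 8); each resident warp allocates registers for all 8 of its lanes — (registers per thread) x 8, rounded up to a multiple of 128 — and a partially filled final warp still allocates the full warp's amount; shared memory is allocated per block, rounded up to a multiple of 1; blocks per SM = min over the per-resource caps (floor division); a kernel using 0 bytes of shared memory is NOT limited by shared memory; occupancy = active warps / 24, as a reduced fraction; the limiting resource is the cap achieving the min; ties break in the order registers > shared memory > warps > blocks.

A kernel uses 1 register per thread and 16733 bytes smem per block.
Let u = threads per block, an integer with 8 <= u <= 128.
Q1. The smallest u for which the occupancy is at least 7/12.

Answer: u = 17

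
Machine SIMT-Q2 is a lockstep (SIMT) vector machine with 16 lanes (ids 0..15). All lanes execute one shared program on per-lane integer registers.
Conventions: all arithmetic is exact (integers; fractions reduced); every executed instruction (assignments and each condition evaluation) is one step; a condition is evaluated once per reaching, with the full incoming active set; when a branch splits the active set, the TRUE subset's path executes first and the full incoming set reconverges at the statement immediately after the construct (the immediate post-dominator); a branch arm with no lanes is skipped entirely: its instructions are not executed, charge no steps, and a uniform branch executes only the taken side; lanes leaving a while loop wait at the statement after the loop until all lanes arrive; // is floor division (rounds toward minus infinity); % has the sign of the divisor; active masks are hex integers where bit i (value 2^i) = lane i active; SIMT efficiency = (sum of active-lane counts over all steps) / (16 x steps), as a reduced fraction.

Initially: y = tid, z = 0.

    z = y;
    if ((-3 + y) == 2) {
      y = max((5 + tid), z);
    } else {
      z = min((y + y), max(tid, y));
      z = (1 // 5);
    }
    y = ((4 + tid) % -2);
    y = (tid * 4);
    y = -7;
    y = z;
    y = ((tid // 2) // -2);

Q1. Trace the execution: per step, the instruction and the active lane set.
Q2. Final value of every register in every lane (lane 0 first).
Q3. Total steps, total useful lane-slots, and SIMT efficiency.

step 0: z <- y                       0xffff
step 1: eval ((-3 + y) == 2)         0xffff
step 2: y <- max((5 + tid), z)       0x0020
step 3: z <- min((y + y), max(tid, y)) 0xffdf
step 4: z <- (1 // 5)                0xffdf
step 5: y <- ((4 + tid) % -2)        0xffff
step 6: y <- (tid * 4)               0xffff
step 7: y <- -7                      0xffff
step 8: y <- z                       0xffff
step 9: y <- ((tid // 2) // -2)      0xffff

Answer: 10 steps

y: 0,0,-1,-1,-1,-1,-2,-2,-2,-2,-3,-3,-3,-3,-4,-4
z: 0,0,0,0,0,5,0,0,0,0,0,0,0,0,0,0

steps = 10; useful = 143; efficiency = 143/160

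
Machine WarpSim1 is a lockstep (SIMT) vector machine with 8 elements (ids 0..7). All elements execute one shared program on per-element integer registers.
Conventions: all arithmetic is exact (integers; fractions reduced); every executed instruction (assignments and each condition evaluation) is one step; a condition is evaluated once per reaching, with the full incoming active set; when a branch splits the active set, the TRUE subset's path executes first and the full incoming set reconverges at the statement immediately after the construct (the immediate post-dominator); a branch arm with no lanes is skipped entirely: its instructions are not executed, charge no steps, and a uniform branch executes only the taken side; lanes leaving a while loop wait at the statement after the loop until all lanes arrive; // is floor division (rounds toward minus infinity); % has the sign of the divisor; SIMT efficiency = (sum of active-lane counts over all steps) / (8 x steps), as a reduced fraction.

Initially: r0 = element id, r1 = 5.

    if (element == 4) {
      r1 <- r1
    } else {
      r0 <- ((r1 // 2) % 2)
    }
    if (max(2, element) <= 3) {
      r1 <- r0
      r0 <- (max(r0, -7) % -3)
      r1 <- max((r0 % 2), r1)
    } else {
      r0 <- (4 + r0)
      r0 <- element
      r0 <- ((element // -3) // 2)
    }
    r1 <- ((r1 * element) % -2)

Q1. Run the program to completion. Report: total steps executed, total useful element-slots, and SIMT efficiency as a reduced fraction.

Answer: 11 steps, 56 useful, 7/11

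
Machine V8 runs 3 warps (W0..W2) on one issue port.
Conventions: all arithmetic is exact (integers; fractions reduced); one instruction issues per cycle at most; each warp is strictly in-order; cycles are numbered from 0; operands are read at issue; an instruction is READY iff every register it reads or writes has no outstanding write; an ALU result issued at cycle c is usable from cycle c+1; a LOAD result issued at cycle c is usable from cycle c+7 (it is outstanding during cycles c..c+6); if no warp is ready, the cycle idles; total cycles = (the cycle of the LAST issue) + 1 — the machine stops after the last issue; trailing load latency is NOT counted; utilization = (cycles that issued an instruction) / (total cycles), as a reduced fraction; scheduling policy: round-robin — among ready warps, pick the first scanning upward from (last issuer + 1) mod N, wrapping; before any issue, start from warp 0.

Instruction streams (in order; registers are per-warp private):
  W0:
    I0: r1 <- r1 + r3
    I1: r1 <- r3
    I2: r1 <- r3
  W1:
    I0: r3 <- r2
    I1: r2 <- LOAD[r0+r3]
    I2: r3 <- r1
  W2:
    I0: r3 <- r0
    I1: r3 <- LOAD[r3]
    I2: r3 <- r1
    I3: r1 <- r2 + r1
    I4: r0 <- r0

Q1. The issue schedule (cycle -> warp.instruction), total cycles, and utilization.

cycle 0: W0.I0
cycle 1: W1.I0
cycle 2: W2.I0
cycle 3: W0.I1
cycle 4: W1.I1
cycle 5: W2.I1
cycle 6: W0.I2
cycle 7: W1.I2
cycle 8: idle
cycle 9: idle
cycle 10: idle
cycle 11: idle
cycle 12: W2.I2
cycle 13: W2.I3
cycle 14: W2.I4

Answer: 15 cycles, utilization 11/15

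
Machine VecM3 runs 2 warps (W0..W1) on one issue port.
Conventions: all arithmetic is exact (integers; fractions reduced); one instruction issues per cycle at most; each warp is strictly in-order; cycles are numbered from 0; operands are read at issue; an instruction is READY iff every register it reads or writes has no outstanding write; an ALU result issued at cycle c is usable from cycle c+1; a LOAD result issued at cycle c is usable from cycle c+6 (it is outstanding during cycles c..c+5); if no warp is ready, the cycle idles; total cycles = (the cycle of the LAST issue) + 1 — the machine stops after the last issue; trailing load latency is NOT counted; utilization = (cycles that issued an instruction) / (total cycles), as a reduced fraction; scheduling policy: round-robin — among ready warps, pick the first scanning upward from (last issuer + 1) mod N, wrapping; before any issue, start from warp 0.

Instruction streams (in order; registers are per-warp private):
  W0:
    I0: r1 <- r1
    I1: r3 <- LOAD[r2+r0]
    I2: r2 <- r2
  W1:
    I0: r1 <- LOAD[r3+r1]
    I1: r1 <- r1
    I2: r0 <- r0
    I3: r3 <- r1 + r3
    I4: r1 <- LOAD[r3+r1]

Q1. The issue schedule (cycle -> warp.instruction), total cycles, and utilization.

cycle 0: W0.I0
cycle 1: W1.I0
cycle 2: W0.I1
cycle 3: W0.I2
cycle 4: idle
cycle 5: idle
cycle 6: idle
cycle 7: W1.I1
cycle 8: W1.I2
cycle 9: W1.I3
cycle 10: W1.I4

Answer: 11 cycles, utilization 8/11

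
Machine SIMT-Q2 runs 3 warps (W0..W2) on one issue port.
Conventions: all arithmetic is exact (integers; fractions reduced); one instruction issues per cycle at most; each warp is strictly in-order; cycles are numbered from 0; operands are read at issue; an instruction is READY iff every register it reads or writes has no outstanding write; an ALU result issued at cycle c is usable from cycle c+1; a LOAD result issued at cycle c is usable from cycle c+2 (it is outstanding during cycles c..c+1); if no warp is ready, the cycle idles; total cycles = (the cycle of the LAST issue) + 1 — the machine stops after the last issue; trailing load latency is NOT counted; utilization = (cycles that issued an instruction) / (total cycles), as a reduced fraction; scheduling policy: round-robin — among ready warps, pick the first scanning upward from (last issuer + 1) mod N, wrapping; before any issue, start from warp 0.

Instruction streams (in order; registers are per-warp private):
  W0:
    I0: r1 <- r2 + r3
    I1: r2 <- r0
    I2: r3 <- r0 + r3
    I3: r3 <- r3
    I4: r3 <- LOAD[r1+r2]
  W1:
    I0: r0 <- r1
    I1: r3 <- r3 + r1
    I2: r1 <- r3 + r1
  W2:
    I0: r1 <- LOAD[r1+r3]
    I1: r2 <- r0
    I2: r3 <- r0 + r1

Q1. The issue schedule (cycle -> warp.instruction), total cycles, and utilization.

cycle 0: W0.I0
cycle 1: W1.I0
cycle 2: W2.I0
cycle 3: W0.I1
cycle 4: W1.I1
cycle 5: W2.I1
cycle 6: W0.I2
cycle 7: W1.I2
cycle 8: W2.I2
cycle 9: W0.I3
cycle 10: W0.I4

Answer: 11 cycles, utilization 1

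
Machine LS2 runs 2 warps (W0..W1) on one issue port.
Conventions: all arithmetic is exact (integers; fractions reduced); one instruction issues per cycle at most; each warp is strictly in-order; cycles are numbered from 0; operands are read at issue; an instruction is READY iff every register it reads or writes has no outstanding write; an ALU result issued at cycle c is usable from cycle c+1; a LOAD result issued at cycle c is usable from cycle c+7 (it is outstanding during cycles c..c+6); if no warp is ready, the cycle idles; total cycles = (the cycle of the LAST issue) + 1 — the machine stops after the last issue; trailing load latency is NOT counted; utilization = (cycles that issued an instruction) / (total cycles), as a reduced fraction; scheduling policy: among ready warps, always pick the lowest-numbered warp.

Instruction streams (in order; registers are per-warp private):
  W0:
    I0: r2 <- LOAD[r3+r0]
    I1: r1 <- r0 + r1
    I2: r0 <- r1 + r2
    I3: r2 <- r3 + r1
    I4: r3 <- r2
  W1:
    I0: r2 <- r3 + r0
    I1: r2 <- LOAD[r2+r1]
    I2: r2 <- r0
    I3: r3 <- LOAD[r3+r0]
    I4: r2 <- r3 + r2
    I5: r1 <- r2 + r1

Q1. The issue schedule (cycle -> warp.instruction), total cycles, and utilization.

cycle 0: W0.I0
cycle 1: W0.I1
cycle 2: W1.I0
cycle 3: W1.I1
cycle 4: idle
cycle 5: idle
cycle 6: idle
cycle 7: W0.I2
cycle 8: W0.I3
cycle 9: W0.I4
cycle 10: W1.I2
cycle 11: W1.I3
cycle 12: idle
cycle 13: idle
cycle 14: idle
cycle 15: idle
cycle 16: idle
cycle 17: idle
cycle 18: W1.I4
cycle 19: W1.I5

Answer: 20 cycles, utilization 11/20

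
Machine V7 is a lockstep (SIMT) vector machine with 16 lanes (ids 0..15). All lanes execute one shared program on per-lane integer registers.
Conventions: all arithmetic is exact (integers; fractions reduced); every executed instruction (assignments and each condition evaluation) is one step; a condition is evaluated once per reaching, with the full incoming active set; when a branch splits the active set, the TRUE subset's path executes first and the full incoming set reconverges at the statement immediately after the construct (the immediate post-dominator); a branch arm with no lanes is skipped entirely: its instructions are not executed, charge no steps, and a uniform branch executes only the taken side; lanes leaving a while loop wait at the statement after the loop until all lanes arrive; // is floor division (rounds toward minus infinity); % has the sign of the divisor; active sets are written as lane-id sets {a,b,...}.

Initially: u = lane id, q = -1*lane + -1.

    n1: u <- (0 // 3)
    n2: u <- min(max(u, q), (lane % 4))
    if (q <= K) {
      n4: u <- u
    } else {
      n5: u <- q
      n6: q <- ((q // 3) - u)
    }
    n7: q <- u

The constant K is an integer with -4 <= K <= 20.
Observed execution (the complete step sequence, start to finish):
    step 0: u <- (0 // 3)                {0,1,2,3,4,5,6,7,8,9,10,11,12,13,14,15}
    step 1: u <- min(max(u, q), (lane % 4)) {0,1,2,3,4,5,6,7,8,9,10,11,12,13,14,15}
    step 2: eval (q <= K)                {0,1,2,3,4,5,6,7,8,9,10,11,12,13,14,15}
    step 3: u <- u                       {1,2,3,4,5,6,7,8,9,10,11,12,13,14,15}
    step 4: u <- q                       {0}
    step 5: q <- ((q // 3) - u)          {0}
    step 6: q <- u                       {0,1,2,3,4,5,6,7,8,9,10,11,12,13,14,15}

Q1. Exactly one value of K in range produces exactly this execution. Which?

Answer: K = -2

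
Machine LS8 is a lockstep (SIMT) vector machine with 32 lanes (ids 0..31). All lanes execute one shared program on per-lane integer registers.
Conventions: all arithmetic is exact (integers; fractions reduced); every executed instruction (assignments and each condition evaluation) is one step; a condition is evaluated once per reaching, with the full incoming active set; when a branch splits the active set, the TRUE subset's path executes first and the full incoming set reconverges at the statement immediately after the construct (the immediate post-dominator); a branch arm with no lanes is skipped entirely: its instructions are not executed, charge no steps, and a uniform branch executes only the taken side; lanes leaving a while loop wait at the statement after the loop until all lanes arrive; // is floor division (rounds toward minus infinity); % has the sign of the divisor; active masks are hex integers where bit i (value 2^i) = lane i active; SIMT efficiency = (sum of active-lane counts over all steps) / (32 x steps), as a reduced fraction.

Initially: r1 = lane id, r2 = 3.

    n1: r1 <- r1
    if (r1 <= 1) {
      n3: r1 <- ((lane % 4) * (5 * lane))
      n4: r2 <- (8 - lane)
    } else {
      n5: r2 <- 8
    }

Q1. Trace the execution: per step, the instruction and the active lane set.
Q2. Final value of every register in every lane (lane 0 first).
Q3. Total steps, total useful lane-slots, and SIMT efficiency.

step 0: r1 <- r1                     0xffffffff
step 1: eval (r1 <= 1)               0xffffffff
step 2: r1 <- ((lane % 4) * (5 * lane)) 0x00000003
step 3: r2 <- (8 - lane)             0x00000003
step 4: r2 <- 8                      0xfffffffc

Answer: 5 steps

r1: 0,5,2,3,4,5,6,7,8,9,10,11,12,13,14,15,16,17,18,19,20,21,22,23,24,25,26,27,28,29,30,31
r2: 8,7,8,8,8,8,8,8,8,8,8,8,8,8,8,8,8,8,8,8,8,8,8,8,8,8,8,8,8,8,8,8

steps = 5; useful = 98; efficiency = 98/160 = 49/80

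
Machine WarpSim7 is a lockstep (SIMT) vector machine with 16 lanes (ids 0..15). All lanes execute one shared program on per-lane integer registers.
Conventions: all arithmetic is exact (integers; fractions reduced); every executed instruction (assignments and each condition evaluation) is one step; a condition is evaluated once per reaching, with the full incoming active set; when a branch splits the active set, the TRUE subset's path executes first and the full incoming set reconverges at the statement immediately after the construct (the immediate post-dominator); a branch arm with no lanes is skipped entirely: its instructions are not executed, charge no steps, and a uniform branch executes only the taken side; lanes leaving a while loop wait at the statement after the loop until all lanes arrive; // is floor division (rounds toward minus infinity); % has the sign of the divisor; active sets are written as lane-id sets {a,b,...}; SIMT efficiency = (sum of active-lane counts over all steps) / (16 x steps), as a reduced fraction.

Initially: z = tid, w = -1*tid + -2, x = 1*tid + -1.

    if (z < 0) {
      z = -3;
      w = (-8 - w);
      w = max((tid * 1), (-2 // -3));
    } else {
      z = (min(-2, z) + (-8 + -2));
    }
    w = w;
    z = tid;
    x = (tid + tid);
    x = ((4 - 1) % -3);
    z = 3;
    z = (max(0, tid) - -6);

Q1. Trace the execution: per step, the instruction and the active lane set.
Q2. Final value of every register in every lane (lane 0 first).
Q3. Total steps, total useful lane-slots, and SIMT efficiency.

step 0: eval (z < 0)                 {0,1,2,3,4,5,6,7,8,9,10,11,12,13,14,15}
step 1: z <- (min(-2, z) + (-8 + -2)) {0,1,2,3,4,5,6,7,8,9,10,11,12,13,14,15}
step 2: w <- w                       {0,1,2,3,4,5,6,7,8,9,10,11,12,13,14,15}
step 3: z <- tid                     {0,1,2,3,4,5,6,7,8,9,10,11,12,13,14,15}
step 4: x <- (tid + tid)             {0,1,2,3,4,5,6,7,8,9,10,11,12,13,14,15}
step 5: x <- ((4 - 1) % -3)          {0,1,2,3,4,5,6,7,8,9,10,11,12,13,14,15}
step 6: z <- 3                       {0,1,2,3,4,5,6,7,8,9,10,11,12,13,14,15}
step 7: z <- (max(0, tid) - -6)      {0,1,2,3,4,5,6,7,8,9,10,11,12,13,14,15}

Answer: 8 steps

z: 6,7,8,9,10,11,12,13,14,15,16,17,18,19,20,21
w: -2,-3,-4,-5,-6,-7,-8,-9,-10,-11,-12,-13,-14,-15,-16,-17
x: 0,0,0,0,0,0,0,0,0,0,0,0,0,0,0,0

steps = 8; useful = 128; efficiency = 128/128 = 1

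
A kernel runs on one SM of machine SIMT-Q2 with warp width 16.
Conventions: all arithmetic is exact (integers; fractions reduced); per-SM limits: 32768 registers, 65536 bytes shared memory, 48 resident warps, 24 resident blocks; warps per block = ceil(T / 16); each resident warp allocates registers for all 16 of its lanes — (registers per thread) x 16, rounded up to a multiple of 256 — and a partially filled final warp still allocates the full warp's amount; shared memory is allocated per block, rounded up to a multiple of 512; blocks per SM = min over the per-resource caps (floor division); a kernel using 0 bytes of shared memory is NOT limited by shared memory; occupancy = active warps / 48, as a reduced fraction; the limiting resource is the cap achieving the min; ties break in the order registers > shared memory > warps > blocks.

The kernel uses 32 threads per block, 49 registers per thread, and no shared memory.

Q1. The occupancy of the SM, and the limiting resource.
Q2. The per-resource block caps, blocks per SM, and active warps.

Answer: occupancy 2/3, limited by registers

registers: 16 blocks
shared memory: no limit (kernel uses none)
warps: 24 blocks
blocks: 24 blocks

Answer: 16 blocks, 32 active warps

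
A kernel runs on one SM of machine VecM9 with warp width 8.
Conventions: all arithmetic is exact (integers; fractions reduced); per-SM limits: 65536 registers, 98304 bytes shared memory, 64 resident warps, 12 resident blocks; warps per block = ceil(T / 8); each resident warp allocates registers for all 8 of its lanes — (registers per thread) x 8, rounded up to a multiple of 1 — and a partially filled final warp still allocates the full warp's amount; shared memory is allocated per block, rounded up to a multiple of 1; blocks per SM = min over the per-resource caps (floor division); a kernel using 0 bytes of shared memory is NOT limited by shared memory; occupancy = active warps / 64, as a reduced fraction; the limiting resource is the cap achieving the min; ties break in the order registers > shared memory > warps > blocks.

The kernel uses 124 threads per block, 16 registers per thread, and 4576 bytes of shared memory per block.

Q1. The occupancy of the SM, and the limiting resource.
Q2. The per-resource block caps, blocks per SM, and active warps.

Answer: occupancy 1, limited by warps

registers: 32 blocks
shared memory: 21 blocks
warps: 4 blocks
blocks: 12 blocks

Answer: 4 blocks, 64 active warps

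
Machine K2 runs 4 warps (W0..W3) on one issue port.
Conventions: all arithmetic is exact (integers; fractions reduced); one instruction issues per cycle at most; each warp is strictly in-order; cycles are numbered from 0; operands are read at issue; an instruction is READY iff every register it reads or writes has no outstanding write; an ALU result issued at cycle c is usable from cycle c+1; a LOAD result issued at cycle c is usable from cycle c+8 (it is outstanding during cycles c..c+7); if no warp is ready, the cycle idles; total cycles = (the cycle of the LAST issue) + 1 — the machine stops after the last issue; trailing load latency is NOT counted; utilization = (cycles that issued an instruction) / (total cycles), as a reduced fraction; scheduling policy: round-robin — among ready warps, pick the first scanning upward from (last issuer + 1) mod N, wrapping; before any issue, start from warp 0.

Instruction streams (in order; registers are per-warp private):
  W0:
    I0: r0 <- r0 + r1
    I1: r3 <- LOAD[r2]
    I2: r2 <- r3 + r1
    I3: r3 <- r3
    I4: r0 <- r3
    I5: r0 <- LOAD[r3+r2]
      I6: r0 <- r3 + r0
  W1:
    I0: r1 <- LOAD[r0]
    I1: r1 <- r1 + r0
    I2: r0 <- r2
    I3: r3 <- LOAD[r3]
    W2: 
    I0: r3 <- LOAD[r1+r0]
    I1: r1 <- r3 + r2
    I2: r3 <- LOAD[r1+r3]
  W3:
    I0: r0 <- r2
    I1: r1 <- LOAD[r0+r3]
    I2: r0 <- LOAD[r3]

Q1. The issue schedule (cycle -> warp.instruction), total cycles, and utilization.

cycle 0: W0.I0
cycle 1: W1.I0
cycle 2: W2.I0
cycle 3: W3.I0
cycle 4: W0.I1
cycle 5: W3.I1
cycle 6: W3.I2
cycle 7: idle
cycle 8: idle
cycle 9: W1.I1
cycle 10: W2.I1
cycle 11: W1.I2
cycle 12: W2.I2
cycle 13: W0.I2
cycle 14: W1.I3
cycle 15: W0.I3
cycle 16: W0.I4
cycle 17: W0.I5
cycle 18: idle
cycle 19: idle
cycle 20: idle
cycle 21: idle
cycle 22: idle
cycle 23: idle
cycle 24: idle
cycle 25: W0.I6

Answer: 26 cycles, utilization 17/26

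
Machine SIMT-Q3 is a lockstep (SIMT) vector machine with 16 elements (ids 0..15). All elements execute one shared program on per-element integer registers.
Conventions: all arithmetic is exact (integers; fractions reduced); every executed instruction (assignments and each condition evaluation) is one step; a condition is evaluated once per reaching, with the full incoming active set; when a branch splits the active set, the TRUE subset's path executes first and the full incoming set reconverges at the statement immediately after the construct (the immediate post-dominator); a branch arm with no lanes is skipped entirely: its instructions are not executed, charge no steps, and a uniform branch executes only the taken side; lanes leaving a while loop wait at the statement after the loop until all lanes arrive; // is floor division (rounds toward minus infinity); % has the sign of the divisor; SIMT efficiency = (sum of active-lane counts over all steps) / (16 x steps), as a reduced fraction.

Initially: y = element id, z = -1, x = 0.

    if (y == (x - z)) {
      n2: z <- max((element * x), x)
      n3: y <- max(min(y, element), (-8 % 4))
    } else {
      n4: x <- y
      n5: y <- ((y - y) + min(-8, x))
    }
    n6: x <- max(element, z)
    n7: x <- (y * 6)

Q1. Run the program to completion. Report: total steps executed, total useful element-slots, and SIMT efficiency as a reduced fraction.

Answer: 7 steps, 80 useful, 5/7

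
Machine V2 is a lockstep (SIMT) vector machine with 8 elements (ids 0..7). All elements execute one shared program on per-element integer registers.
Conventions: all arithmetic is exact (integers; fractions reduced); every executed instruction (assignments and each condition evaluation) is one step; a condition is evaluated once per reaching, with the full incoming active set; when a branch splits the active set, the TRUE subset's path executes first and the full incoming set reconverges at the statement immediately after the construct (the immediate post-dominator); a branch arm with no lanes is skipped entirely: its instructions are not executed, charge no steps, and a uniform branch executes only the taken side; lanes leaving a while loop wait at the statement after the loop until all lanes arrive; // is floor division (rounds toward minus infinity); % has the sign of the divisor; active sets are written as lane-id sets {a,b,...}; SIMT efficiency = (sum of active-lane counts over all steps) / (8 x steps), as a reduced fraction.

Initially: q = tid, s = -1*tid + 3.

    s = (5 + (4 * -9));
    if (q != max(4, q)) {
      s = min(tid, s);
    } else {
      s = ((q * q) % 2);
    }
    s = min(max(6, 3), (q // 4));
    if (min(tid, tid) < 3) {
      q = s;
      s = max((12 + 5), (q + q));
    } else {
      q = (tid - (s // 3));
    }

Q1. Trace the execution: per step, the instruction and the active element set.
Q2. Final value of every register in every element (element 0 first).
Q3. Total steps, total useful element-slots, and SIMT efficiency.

step 0: s <- (5 + (4 * -9))          {0,1,2,3,4,5,6,7}
step 1: eval (q != max(4, q))        {0,1,2,3,4,5,6,7}
step 2: s <- min(tid, s)             {0,1,2,3}
step 3: s <- ((q * q) % 2)           {4,5,6,7}
step 4: s <- min(max(6, 3), (q // 4)) {0,1,2,3,4,5,6,7}
step 5: eval (min(tid, tid) < 3)     {0,1,2,3,4,5,6,7}
step 6: q <- s                       {0,1,2}
step 7: s <- max((12 + 5), (q + q))  {0,1,2}
step 8: q <- (tid - (s // 3))        {3,4,5,6,7}

Answer: 9 steps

q: 0,0,0,3,4,5,6,7
s: 17,17,17,0,1,1,1,1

steps = 9; useful = 51; efficiency = 51/72 = 17/24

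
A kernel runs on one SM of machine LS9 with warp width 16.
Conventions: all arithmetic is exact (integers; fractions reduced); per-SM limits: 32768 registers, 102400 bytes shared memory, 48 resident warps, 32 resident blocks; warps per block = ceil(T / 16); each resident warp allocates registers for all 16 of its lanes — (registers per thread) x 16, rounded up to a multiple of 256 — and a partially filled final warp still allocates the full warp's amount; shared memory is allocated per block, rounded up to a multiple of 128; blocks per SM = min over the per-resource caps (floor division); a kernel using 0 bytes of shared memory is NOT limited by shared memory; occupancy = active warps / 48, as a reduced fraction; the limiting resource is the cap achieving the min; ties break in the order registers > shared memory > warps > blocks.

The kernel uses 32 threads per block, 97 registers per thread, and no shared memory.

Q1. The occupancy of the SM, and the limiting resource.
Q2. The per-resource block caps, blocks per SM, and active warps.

Answer: occupancy 3/8, limited by registers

registers: 9 blocks
shared memory: no limit (kernel uses none)
warps: 24 blocks
blocks: 32 blocks

Answer: 9 blocks, 18 active warps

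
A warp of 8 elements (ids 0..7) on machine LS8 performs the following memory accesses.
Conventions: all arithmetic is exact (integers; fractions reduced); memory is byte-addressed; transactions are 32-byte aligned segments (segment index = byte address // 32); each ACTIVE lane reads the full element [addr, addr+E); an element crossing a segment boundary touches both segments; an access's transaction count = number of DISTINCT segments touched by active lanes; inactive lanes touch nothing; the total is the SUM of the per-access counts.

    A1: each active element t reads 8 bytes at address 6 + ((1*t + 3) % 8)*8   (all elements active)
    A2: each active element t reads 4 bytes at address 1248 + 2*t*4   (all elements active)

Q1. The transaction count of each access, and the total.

A1: 3 transactions
A2: 2 transactions

Answer: 3,2; total 5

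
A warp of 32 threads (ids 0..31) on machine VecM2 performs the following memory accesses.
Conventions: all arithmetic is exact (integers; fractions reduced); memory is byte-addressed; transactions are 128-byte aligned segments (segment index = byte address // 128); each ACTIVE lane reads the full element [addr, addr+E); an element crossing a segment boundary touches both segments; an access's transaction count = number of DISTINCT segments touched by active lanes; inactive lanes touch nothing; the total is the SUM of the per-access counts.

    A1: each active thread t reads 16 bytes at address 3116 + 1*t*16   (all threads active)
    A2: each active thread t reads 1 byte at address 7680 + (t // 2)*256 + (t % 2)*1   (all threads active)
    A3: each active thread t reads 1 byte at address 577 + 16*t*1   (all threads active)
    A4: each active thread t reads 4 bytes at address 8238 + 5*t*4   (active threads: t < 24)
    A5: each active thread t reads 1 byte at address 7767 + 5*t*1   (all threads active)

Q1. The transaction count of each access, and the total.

A1: 5 transactions
A2: 16 transactions
A3: 5 transactions
A4: 4 transactions
A5: 2 transactions

Answer: 5,16,5,4,2; total 32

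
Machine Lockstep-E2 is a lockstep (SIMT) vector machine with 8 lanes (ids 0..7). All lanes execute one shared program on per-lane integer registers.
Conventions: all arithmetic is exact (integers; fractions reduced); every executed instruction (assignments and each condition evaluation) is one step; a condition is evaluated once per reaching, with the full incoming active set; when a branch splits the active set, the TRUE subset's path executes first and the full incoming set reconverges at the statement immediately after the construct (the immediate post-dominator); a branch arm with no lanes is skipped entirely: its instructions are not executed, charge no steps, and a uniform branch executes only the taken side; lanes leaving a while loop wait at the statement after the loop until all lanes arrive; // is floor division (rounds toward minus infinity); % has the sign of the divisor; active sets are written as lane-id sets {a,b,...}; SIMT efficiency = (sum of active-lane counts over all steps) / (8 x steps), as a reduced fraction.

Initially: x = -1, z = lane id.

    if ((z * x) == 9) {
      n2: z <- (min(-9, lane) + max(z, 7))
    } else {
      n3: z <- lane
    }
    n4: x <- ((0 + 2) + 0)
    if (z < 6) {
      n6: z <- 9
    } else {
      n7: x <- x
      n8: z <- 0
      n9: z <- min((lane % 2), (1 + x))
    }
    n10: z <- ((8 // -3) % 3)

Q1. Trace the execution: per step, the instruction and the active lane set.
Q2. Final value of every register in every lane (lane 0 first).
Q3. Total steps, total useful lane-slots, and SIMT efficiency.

step 0: eval ((z * x) == 9)          {0,1,2,3,4,5,6,7}
step 1: z <- lane                    {0,1,2,3,4,5,6,7}
step 2: x <- ((0 + 2) + 0)           {0,1,2,3,4,5,6,7}
step 3: eval (z < 6)                 {0,1,2,3,4,5,6,7}
step 4: z <- 9                       {0,1,2,3,4,5}
step 5: x <- x                       {6,7}
step 6: z <- 0                       {6,7}
step 7: z <- min((lane % 2), (1 + x)) {6,7}
step 8: z <- ((8 // -3) % 3)         {0,1,2,3,4,5,6,7}

Answer: 9 steps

x: 2,2,2,2,2,2,2,2
z: 0,0,0,0,0,0,0,0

steps = 9; useful = 52; efficiency = 52/72 = 13/18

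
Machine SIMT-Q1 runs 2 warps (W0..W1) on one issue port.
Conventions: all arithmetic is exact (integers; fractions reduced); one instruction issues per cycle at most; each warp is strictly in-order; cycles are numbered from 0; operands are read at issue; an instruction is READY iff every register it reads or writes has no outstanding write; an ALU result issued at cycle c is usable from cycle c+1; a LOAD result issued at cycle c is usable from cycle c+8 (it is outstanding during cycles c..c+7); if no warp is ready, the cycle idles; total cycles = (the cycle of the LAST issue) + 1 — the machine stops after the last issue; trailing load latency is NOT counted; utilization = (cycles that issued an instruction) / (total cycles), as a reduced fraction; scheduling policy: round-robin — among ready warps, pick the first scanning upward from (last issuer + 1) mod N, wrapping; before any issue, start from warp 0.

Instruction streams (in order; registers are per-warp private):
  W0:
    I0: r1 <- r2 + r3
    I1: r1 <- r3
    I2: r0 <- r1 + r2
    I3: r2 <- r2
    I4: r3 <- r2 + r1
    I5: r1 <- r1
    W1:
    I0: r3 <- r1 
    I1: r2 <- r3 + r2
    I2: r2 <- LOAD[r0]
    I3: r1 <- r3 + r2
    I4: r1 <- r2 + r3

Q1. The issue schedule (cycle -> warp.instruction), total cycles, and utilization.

cycle 0: W0.I0
cycle 1: W1.I0
cycle 2: W0.I1
cycle 3: W1.I1
cycle 4: W0.I2
cycle 5: W1.I2
cycle 6: W0.I3
cycle 7: W0.I4
cycle 8: W0.I5
cycle 9: idle
cycle 10: idle
cycle 11: idle
cycle 12: idle
cycle 13: W1.I3
cycle 14: W1.I4

Answer: 15 cycles, utilization 11/15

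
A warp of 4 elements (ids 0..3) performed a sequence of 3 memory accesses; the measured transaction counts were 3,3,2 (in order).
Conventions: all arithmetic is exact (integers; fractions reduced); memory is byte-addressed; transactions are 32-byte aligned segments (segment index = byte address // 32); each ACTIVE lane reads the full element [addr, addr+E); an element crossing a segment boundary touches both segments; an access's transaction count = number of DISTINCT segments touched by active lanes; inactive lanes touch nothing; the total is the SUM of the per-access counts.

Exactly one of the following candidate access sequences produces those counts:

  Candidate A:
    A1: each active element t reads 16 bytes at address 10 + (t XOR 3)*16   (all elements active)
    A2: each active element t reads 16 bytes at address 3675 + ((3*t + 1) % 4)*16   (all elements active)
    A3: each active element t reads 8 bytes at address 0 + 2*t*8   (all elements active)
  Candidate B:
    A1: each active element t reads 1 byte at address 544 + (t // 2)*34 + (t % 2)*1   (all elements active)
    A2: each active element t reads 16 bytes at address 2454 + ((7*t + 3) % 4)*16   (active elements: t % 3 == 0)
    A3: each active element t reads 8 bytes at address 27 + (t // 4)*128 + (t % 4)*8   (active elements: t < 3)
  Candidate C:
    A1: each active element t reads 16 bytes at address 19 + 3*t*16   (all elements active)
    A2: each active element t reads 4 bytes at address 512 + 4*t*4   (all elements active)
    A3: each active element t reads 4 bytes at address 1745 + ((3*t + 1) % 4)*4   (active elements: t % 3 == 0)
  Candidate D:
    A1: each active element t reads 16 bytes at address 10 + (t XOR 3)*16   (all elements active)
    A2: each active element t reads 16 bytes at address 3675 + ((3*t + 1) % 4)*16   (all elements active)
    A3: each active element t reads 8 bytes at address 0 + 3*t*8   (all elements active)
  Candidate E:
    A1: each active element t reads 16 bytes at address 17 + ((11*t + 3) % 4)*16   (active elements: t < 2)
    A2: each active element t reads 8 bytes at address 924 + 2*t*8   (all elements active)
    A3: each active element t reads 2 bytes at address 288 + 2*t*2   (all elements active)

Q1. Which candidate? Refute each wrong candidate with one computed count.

B: A1 gives 2 transactions, not 3
C: A1 gives 6 transactions, not 3
D: A3 gives 3 transactions, not 2
E: A1 gives 2 transactions, not 3
A: all counts match (3,3,2)

Answer: A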